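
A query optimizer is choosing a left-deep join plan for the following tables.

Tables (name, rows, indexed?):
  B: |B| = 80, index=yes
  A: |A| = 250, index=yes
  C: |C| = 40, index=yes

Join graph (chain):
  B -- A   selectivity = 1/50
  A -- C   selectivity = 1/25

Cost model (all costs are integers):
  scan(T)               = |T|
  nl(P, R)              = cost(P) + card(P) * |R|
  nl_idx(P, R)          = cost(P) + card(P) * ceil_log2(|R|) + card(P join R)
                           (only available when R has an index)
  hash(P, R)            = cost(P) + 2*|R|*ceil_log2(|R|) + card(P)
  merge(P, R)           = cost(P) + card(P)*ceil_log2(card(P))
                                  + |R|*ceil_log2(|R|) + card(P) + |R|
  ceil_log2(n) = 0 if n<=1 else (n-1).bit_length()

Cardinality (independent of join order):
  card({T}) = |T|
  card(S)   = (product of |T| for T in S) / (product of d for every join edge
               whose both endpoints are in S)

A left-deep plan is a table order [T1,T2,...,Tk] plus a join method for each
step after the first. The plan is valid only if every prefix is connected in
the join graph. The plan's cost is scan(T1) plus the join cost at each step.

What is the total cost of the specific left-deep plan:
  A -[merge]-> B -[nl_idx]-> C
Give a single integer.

6180

step 1: scan A: cost=250, card=250
step 2: join B via merge
    card(P join B) = 250*80/(50) = 400
    cost = 250 + 250*8 + 80*7 + 250 + 80 = 3140
step 3: join C via nl_idx
    card(P join C) = 400*40/(25) = 640
    cost = 3140 + 400*6 + 640 = 6180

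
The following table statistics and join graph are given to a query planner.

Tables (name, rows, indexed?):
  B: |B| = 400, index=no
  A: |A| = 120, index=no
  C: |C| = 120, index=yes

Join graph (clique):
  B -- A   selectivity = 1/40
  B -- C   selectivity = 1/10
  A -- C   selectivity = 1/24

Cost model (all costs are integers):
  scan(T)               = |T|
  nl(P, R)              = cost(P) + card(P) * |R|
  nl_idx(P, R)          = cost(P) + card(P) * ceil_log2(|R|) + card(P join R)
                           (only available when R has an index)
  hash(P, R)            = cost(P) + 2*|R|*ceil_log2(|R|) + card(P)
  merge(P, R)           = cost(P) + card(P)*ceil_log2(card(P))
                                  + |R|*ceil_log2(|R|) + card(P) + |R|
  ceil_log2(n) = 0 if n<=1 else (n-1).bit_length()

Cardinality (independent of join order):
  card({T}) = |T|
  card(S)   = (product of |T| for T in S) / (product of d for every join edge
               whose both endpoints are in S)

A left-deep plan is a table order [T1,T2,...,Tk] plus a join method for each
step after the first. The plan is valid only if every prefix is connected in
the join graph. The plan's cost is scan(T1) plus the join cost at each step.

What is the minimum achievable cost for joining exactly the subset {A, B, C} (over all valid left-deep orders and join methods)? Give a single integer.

5360

Selinger DP over subsets of {A,B,C}:
  {B}: scan cost=400, card=400
  {A}: scan cost=120, card=120
  {C}: scan cost=120, card=120
  {AB}: card=1200; try (A,hash)→2480, (B,merge)→5080, (A,merge)→5360, (B,hash)→7440, (B,nl)→48120, (A,nl)→48400; best=2480 via (A,hash)
  {BC}: card=4800; try (C,hash)→2480, (B,merge)→5080, (C,merge)→5360, (B,hash)→7440, (C,nl_idx)→8000, (B,nl)→48120 …(+1); best=2480 via (C,hash)
  {AC}: card=600; try (C,nl_idx)→1560, (C,hash)→1920, (A,hash)→1920, (C,merge)→2040, (A,merge)→2040, (C,nl)→14520 …(+1); best=1560 via (C,nl_idx)
  {ABC}: card=600; try (C,hash)→5360, (A,hash)→8960, (B,hash)→9360, (C,nl_idx)→11480, (B,merge)→12160, (C,merge)→17840 …(+4); best=5360 via (C,hash)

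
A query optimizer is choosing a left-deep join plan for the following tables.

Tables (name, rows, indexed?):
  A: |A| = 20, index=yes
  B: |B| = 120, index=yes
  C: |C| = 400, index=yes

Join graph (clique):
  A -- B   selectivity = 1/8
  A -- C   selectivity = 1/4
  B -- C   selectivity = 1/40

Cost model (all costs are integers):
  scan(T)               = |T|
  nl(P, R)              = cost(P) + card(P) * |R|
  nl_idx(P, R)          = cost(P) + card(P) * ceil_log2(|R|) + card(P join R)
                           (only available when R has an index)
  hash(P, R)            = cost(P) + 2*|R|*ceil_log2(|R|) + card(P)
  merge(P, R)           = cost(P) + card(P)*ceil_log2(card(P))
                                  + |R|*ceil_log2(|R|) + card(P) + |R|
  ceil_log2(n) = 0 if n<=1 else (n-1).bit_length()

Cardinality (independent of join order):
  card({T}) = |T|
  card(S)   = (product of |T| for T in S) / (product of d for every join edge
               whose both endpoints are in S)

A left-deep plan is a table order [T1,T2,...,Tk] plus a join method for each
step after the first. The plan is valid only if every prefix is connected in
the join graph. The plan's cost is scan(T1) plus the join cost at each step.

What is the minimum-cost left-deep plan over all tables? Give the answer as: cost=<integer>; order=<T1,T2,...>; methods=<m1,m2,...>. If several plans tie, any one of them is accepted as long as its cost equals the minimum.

Selinger DP (subsets sized 1..n):
  {A}: scan cost=20, card=20
  {B}: scan cost=120, card=120
  {C}: scan cost=400, card=400
  {AB}: card=300; try (A,hash)→440, (B,nl_idx)→460, (A,nl_idx)→1020, (B,merge)→1100, (A,merge)→1200, (B,hash)→1720 …(+2); best=440 via (A,hash)
  {AC}: card=2000; try (A,hash)→1000, (C,nl_idx)→2200, (C,merge)→4140, (A,nl_idx)→4400, (A,merge)→4520, (C,hash)→7240 …(+2); best=1000 via (A,hash)
  {BC}: card=1200; try (C,nl_idx)→2400, (B,hash)→2480, (B,nl_idx)→4400, (C,merge)→5080, (B,merge)→5360, (C,hash)→7440 …(+2); best=2400 via (C,nl_idx)
  {ABC}: card=750; try (A,hash)→3800, (C,nl_idx)→3890, (B,hash)→4680, (C,merge)→7440, (C,hash)→7940, (A,nl_idx)→9150 …(+6); best=3800 via (A,hash)

cost=3800; order=B,C,A; methods=nl_idx,hash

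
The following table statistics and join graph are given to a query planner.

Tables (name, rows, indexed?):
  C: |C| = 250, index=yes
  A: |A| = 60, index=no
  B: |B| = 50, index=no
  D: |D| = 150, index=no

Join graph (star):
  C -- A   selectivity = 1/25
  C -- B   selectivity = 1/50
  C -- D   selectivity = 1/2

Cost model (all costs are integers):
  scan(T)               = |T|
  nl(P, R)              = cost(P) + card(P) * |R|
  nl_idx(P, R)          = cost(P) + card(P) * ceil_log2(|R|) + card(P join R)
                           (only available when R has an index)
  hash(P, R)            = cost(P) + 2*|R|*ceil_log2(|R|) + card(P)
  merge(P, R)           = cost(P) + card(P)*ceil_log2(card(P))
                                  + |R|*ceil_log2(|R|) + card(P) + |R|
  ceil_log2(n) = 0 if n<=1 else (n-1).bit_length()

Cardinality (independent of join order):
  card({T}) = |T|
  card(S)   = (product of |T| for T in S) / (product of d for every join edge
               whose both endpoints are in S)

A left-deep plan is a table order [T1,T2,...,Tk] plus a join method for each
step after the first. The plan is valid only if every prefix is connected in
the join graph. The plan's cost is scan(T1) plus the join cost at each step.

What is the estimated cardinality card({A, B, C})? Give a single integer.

600

Tables in S: A(60), B(50), C(250)
Edges inside S: C-A(d=25), C-B(d=50)
numerator = 60 * 50 * 250 = 750000
denominator = 25 * 50 = 1250
card(S) = 750000 / 1250 = 600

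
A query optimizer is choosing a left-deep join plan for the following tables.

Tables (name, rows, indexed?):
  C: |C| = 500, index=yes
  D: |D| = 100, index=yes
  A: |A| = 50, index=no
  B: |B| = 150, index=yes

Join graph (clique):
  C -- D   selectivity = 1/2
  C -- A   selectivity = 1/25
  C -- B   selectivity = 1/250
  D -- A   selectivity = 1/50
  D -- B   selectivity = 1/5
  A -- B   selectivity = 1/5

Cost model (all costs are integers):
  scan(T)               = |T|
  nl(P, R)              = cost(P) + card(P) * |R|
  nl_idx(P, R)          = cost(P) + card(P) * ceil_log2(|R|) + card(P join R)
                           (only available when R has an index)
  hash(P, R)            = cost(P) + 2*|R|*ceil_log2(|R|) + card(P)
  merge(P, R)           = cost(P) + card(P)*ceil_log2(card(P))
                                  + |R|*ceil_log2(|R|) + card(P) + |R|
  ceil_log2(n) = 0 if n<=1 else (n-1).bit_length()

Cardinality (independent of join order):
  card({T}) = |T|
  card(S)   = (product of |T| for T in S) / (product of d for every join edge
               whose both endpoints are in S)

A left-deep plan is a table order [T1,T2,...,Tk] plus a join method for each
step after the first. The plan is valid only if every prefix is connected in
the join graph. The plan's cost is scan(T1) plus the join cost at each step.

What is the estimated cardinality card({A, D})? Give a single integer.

100

Tables in S: A(50), D(100)
Edges inside S: D-A(d=50)
numerator = 50 * 100 = 5000
denominator = 50 = 50
card(S) = 5000 / 50 = 100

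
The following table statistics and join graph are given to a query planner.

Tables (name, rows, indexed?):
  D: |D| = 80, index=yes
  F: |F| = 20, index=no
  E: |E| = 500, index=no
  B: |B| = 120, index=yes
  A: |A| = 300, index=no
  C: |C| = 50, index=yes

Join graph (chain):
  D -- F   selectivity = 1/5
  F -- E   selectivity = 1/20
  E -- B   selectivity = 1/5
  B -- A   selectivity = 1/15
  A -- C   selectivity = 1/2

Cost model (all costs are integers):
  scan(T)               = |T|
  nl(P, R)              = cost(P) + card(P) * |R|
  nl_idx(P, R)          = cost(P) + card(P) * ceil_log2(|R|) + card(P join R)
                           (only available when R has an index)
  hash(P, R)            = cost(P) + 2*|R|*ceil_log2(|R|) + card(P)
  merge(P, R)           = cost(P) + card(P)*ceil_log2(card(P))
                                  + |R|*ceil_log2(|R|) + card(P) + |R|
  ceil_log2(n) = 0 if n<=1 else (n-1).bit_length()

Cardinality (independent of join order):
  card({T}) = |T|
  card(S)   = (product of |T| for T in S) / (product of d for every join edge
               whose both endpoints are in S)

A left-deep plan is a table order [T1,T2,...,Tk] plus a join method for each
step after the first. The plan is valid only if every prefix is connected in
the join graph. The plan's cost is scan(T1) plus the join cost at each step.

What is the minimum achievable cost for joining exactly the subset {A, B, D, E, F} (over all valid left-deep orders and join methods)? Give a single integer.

Selinger DP over subsets of {A,B,D,E,F}:
  {D}: scan cost=80, card=80
  {F}: scan cost=20, card=20
  {E}: scan cost=500, card=500
  {B}: scan cost=120, card=120
  {A}: scan cost=300, card=300
  {DF}: card=320; try (F,hash)→360, (D,nl_idx)→480, (D,merge)→780, (F,merge)→840, (D,hash)→1160, (D,nl)→1620 …(+1); best=360 via (F,hash)
  {EF}: card=500; try (F,hash)→1200, (E,merge)→5140, (F,merge)→5620, (E,hash)→9040, (E,nl)→10020, (F,nl)→10500; best=1200 via (F,hash)
  {BE}: card=12000; try (B,hash)→2680, (E,merge)→6080, (B,merge)→6460, (E,hash)→9240, (B,nl_idx)→16000, (E,nl)→60120 …(+1); best=2680 via (B,hash)
  {AB}: card=2400; try (B,hash)→2280, (A,merge)→4080, (B,merge)→4260, (B,nl_idx)→4800, (A,hash)→5640, (A,nl)→36120 …(+1); best=2280 via (B,hash)
  {DEF}: card=8000; try (D,hash)→2820, (D,merge)→6840, (E,merge)→8560, (E,hash)→9680, (D,nl_idx)→12700, (D,nl)→41200 …(+1); best=2820 via (D,hash)
  {BEF}: card=12000; try (B,hash)→3380, (B,merge)→7160, (F,hash)→14880, (B,nl_idx)→16700, (B,nl)→61200, (F,merge)→182800 …(+1); best=3380 via (B,hash)
  {ABE}: card=240000; try (E,hash)→13680, (A,hash)→20080, (E,merge)→38480, (A,merge)→185680, (E,nl)→1202280, (A,nl)→3602680; best=13680 via (E,hash)
  {BDEF}: card=192000; try (B,hash)→12500, (D,hash)→16500, (B,merge)→115780, (D,merge)→184020, (B,nl_idx)→250820, (D,nl_idx)→279380 …(+2); best=12500 via (B,hash)
  {ABEF}: card=240000; try (A,hash)→20780, (A,merge)→186380, (F,hash)→253880, (A,nl)→3603380, (F,merge)→4573800, (F,nl)→4813680; best=20780 via (A,hash)
  {ABDEF}: card=3840000; try (A,hash)→209900, (D,hash)→261900, (A,merge)→3663500, (D,merge)→4581420, (D,nl_idx)→5540780, (D,nl)→19220780 …(+1); best=209900 via (A,hash)

209900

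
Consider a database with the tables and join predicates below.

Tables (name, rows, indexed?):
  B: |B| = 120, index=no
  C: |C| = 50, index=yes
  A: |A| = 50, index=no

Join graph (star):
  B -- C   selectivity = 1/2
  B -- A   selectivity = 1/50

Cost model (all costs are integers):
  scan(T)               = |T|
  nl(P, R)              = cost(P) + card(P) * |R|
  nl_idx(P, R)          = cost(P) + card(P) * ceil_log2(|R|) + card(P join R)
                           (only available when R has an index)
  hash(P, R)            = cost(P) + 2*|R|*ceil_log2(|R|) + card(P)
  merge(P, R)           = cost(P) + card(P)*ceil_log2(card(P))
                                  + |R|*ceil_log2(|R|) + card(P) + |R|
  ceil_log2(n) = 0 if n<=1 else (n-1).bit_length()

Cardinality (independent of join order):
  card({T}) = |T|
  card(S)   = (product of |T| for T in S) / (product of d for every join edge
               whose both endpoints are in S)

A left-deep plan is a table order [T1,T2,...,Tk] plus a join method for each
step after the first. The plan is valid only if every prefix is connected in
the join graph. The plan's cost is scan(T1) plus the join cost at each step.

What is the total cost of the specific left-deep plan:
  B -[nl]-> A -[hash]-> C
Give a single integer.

step 1: scan B: cost=120, card=120
step 2: join A via nl
    card(P join A) = 120*50/(50) = 120
    cost = 120 + 120*50 = 6120
step 3: join C via hash
    card(P join C) = 120*50/(2) = 3000
    cost = 6120 + 2*50*6 + 120 = 6840

6840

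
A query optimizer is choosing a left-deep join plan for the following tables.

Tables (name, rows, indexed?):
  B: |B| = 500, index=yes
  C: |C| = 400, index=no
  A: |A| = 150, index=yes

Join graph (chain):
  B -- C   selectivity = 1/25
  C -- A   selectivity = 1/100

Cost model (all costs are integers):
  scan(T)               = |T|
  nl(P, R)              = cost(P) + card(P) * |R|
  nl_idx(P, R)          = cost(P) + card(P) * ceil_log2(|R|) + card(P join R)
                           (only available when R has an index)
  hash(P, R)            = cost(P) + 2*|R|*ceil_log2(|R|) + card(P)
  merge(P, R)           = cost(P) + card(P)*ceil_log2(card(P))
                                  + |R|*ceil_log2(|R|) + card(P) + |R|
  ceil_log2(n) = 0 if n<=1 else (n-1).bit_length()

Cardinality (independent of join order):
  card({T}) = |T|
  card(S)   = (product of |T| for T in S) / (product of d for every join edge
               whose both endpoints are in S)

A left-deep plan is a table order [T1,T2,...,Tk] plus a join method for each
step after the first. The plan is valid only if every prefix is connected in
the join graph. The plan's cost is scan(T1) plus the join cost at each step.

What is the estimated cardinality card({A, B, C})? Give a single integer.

Tables in S: A(150), B(500), C(400)
Edges inside S: B-C(d=25), C-A(d=100)
numerator = 150 * 500 * 400 = 30000000
denominator = 25 * 100 = 2500
card(S) = 30000000 / 2500 = 12000

12000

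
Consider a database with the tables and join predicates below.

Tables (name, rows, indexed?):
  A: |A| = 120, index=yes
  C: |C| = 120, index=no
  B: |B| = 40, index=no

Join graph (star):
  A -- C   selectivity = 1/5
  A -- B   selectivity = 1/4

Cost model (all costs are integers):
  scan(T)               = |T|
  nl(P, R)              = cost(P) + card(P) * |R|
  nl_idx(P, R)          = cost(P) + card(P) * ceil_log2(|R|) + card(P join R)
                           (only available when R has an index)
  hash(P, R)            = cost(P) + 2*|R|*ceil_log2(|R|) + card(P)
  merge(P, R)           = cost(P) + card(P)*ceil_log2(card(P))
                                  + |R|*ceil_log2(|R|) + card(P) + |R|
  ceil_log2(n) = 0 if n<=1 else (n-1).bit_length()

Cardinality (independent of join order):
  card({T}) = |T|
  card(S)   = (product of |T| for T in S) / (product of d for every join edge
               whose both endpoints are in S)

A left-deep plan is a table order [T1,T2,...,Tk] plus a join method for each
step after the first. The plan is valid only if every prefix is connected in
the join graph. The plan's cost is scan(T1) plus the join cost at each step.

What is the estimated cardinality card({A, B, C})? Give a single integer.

28800

Tables in S: A(120), B(40), C(120)
Edges inside S: A-C(d=5), A-B(d=4)
numerator = 120 * 40 * 120 = 576000
denominator = 5 * 4 = 20
card(S) = 576000 / 20 = 28800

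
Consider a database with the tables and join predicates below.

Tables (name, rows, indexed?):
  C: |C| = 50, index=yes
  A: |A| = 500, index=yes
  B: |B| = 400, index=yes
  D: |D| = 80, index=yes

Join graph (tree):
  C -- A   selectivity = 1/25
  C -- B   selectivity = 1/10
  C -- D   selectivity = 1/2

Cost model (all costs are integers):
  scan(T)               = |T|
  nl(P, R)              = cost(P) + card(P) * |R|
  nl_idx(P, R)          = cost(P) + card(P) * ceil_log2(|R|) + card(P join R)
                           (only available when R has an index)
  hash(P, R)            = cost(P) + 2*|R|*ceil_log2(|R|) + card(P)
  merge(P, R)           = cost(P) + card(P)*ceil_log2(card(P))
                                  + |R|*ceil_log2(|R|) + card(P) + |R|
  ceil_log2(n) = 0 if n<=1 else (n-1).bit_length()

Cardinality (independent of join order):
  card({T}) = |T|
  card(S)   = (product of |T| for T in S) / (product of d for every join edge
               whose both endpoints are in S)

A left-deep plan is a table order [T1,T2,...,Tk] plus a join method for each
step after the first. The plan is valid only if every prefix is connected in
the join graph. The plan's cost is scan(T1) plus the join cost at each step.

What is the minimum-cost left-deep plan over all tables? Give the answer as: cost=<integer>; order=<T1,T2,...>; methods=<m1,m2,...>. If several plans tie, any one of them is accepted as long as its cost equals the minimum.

Selinger DP (subsets sized 1..n):
  {C}: scan cost=50, card=50
  {A}: scan cost=500, card=500
  {B}: scan cost=400, card=400
  {D}: scan cost=80, card=80
  {AC}: card=1000; try (A,nl_idx)→1500, (C,hash)→1600, (C,nl_idx)→4500, (A,merge)→5400, (C,merge)→5850, (A,hash)→9100 …(+2); best=1500 via (A,nl_idx)
  {BC}: card=2000; try (C,hash)→1400, (B,nl_idx)→2500, (B,merge)→4400, (C,merge)→4750, (C,nl_idx)→4800, (B,hash)→7300 …(+2); best=1400 via (C,hash)
  {CD}: card=2000; try (C,hash)→760, (D,merge)→1040, (C,merge)→1070, (D,hash)→1220, (D,nl_idx)→2400, (C,nl_idx)→2560 …(+2); best=760 via (C,hash)
  {ABC}: card=40000; try (B,hash)→9700, (A,hash)→12400, (B,merge)→16500, (A,merge)→30400, (B,nl_idx)→50500, (A,nl_idx)→59400 …(+2); best=9700 via (B,hash)
  {ACD}: card=40000; try (D,hash)→3620, (A,hash)→11760, (D,merge)→13140, (A,merge)→29760, (D,nl_idx)→48500, (A,nl_idx)→58760 …(+2); best=3620 via (D,hash)
  {BCD}: card=80000; try (D,hash)→4520, (B,hash)→9960, (D,merge)→26040, (B,merge)→28760, (D,nl_idx)→95400, (B,nl_idx)→98760 …(+2); best=4520 via (D,hash)
  {ABCD}: card=1600000; try (D,hash)→50820, (B,hash)→50820, (A,hash)→93520, (B,merge)→687620, (D,merge)→690340, (A,merge)→1449520 …(+6); best=50820 via (D,hash)

cost=50820; order=C,A,B,D; methods=nl_idx,hash,hash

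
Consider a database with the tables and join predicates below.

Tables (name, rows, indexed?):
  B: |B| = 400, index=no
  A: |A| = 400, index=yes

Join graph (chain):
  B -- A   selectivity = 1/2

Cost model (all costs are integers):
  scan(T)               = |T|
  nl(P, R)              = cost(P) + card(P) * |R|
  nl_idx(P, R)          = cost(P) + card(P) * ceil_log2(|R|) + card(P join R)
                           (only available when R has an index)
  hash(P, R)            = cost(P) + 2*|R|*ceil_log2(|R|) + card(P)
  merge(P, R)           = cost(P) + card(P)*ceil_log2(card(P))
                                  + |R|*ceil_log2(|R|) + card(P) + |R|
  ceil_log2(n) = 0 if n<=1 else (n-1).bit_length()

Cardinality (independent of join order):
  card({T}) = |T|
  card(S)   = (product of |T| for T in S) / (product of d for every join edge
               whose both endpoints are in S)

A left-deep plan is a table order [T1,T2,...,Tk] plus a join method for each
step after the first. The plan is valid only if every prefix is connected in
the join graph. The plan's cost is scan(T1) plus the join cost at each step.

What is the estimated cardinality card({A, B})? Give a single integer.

Tables in S: A(400), B(400)
Edges inside S: B-A(d=2)
numerator = 400 * 400 = 160000
denominator = 2 = 2
card(S) = 160000 / 2 = 80000

80000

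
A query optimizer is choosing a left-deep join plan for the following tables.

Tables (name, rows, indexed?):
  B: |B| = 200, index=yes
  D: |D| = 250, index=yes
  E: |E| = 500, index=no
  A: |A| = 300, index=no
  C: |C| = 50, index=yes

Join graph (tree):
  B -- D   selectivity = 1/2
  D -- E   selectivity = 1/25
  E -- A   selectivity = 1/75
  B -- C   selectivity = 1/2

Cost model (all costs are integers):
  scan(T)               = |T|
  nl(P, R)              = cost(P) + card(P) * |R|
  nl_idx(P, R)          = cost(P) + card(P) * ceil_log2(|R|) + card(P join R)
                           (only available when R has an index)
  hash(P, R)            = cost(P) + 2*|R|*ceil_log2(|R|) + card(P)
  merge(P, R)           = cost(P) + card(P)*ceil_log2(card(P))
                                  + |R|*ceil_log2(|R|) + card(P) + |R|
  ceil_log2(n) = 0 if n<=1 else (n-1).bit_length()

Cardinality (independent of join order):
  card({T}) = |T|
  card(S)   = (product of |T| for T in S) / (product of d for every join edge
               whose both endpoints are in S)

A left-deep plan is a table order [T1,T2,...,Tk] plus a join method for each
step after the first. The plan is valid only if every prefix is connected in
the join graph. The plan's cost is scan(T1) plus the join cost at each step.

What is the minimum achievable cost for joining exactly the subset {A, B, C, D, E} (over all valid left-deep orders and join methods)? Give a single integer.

2036200

Selinger DP over subsets of {A,B,C,D,E}:
  {B}: scan cost=200, card=200
  {D}: scan cost=250, card=250
  {E}: scan cost=500, card=500
  {A}: scan cost=300, card=300
  {C}: scan cost=50, card=50
  {BD}: card=25000; try (B,hash)→3700, (D,merge)→4250, (B,merge)→4300, (D,hash)→4400, (D,nl_idx)→26800, (B,nl_idx)→27250 …(+2); best=3700 via (B,hash)
  {BC}: card=5000; try (C,hash)→1000, (B,merge)→2200, (C,merge)→2350, (B,hash)→3300, (B,nl_idx)→5450, (C,nl_idx)→6400 …(+2); best=1000 via (C,hash)
  {DE}: card=5000; try (D,hash)→5000, (E,merge)→7500, (D,merge)→7750, (E,hash)→9500, (D,nl_idx)→9500, (E,nl)→125250 …(+1); best=5000 via (D,hash)
  {AE}: card=2000; try (A,hash)→6400, (E,merge)→8300, (A,merge)→8500, (E,hash)→9600, (E,nl)→150300, (A,nl)→150500; best=6400 via (A,hash)
  {BDE}: card=500000; try (B,hash)→13200, (E,hash)→37700, (B,merge)→76800, (E,merge)→408700, (B,nl_idx)→545000, (B,nl)→1005000 …(+1); best=13200 via (B,hash)
  {BCD}: card=625000; try (D,hash)→10000, (C,hash)→29300, (D,merge)→73250, (C,merge)→404050, (D,nl_idx)→666000, (C,nl_idx)→778700 …(+2); best=10000 via (D,hash)
  {ADE}: card=20000; try (D,hash)→12400, (A,hash)→15400, (D,merge)→32650, (D,nl_idx)→42400, (A,merge)→78000, (D,nl)→506400 …(+1); best=12400 via (D,hash)
  {ABDE}: card=2000000; try (B,hash)→35600, (B,merge)→334200, (A,hash)→518600, (B,nl_idx)→2172400, (B,nl)→4012400, (A,merge)→10016200 …(+1); best=35600 via (B,hash)
  {BCDE}: card=12500000; try (C,hash)→513800, (E,hash)→644000, (C,merge)→10013550, (E,merge)→13140000, (C,nl_idx)→15513200, (C,nl)→25013200 …(+1); best=513800 via (C,hash)
  {ABCDE}: card=50000000; try (C,hash)→2036200, (A,hash)→13019200, (C,merge)→44035950, (C,nl_idx)→62035600, (C,nl)→100035600, (A,merge)→313016800 …(+1); best=2036200 via (C,hash)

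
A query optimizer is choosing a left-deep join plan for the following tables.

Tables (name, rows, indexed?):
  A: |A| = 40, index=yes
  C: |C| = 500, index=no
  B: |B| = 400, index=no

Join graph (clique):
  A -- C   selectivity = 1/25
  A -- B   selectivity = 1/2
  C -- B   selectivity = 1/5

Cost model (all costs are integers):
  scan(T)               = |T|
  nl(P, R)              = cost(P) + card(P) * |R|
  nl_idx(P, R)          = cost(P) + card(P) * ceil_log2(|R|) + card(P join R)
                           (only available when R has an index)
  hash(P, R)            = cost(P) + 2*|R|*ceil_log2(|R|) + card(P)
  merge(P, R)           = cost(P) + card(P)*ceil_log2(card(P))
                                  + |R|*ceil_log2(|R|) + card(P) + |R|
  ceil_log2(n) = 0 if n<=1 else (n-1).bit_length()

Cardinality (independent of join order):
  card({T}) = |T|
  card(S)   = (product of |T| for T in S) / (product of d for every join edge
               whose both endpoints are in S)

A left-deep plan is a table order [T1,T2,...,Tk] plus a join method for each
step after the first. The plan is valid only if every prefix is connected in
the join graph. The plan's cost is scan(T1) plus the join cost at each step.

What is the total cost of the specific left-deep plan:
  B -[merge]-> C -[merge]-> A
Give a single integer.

689680

step 1: scan B: cost=400, card=400
step 2: join C via merge
    card(P join C) = 400*500/(5) = 40000
    cost = 400 + 400*9 + 500*9 + 400 + 500 = 9400
step 3: join A via merge
    card(P join A) = 40000*40/(25*2) = 32000
    cost = 9400 + 40000*16 + 40*6 + 40000 + 40 = 689680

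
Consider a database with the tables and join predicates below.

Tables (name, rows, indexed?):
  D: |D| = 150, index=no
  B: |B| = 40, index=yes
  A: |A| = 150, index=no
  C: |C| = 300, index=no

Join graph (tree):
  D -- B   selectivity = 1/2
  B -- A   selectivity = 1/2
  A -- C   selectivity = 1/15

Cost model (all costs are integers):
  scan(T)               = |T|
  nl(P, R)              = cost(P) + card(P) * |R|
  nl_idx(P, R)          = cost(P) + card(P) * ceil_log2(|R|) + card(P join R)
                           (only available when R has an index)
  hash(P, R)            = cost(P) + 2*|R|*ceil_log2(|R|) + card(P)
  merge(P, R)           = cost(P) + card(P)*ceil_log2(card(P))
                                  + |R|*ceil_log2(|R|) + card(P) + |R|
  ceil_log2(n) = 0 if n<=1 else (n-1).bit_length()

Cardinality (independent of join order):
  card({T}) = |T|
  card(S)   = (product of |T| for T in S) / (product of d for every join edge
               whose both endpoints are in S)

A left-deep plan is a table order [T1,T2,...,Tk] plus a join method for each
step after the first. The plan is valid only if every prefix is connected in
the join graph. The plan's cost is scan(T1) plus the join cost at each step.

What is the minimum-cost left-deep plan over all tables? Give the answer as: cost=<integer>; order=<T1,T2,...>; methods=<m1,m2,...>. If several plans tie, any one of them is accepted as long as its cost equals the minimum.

Selinger DP (subsets sized 1..n):
  {D}: scan cost=150, card=150
  {B}: scan cost=40, card=40
  {A}: scan cost=150, card=150
  {C}: scan cost=300, card=300
  {BD}: card=3000; try (B,hash)→780, (D,merge)→1670, (B,merge)→1780, (D,hash)→2480, (B,nl_idx)→4050, (D,nl)→6040 …(+1); best=780 via (B,hash)
  {AB}: card=3000; try (B,hash)→780, (A,merge)→1670, (B,merge)→1780, (A,hash)→2480, (B,nl_idx)→4050, (A,nl)→6040 …(+1); best=780 via (B,hash)
  {AC}: card=3000; try (A,hash)→3000, (C,merge)→4500, (A,merge)→4650, (C,hash)→5700, (C,nl)→45150, (A,nl)→45300; best=3000 via (A,hash)
  {ABD}: card=225000; try (D,hash)→6180, (A,hash)→6180, (D,merge)→41130, (A,merge)→41130, (D,nl)→450780, (A,nl)→450780; best=6180 via (D,hash)
  {ABC}: card=60000; try (B,hash)→6480, (C,hash)→9180, (B,merge)→42280, (C,merge)→42780, (B,nl_idx)→81000, (B,nl)→123000 …(+1); best=6480 via (B,hash)
  {ABCD}: card=4500000; try (D,hash)→68880, (C,hash)→236580, (D,merge)→1027830, (C,merge)→4284180, (D,nl)→9006480, (C,nl)→67506180; best=68880 via (D,hash)

cost=68880; order=C,A,B,D; methods=hash,hash,hash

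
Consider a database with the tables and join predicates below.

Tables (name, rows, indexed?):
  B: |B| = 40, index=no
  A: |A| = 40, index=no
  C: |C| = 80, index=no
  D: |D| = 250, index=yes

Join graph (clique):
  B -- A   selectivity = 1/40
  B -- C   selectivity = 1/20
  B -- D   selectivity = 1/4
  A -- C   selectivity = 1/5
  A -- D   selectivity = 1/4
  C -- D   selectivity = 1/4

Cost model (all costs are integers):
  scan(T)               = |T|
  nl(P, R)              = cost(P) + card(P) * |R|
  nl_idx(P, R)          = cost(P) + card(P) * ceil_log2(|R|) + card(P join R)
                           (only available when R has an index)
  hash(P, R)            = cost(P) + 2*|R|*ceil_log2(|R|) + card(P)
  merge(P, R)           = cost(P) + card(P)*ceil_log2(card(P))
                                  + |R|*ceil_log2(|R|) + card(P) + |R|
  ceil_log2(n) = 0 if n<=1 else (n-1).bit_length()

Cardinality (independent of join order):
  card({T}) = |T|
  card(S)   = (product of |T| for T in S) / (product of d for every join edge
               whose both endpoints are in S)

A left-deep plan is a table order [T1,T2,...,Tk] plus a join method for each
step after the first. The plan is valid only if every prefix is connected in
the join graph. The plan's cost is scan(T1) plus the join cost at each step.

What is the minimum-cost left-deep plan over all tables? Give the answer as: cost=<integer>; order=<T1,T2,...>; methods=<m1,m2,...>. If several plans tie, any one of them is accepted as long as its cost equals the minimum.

Selinger DP (subsets sized 1..n):
  {B}: scan cost=40, card=40
  {A}: scan cost=40, card=40
  {C}: scan cost=80, card=80
  {D}: scan cost=250, card=250
  {AB}: card=40; try (B,hash)→560, (A,hash)→560, (B,merge)→600, (A,merge)→600, (B,nl)→1640, (A,nl)→1640; best=560 via (B,hash)
  {BC}: card=160; try (B,hash)→640, (C,merge)→960, (B,merge)→1000, (C,hash)→1200, (C,nl)→3240, (B,nl)→3280; best=640 via (B,hash)
  {BD}: card=2500; try (B,hash)→980, (D,merge)→2570, (B,merge)→2780, (D,nl_idx)→2860, (D,hash)→4080, (D,nl)→10040 …(+1); best=980 via (B,hash)
  {AC}: card=640; try (A,hash)→640, (C,merge)→960, (A,merge)→1000, (C,hash)→1200, (C,nl)→3240, (A,nl)→3280; best=640 via (A,hash)
  {AD}: card=2500; try (A,hash)→980, (D,merge)→2570, (A,merge)→2780, (D,nl_idx)→2860, (D,hash)→4080, (D,nl)→10040 …(+1); best=980 via (A,hash)
  {CD}: card=5000; try (C,hash)→1620, (D,merge)→2970, (C,merge)→3140, (D,hash)→4160, (D,nl_idx)→5720, (D,nl)→20080 …(+1); best=1620 via (C,hash)
  {ABC}: card=32; try (A,hash)→1280, (C,merge)→1480, (C,hash)→1720, (B,hash)→1760, (A,merge)→2360, (C,nl)→3760 …(+3); best=1280 via (A,hash)
  {ABD}: card=625; try (D,nl_idx)→1505, (D,merge)→3090, (B,hash)→3960, (A,hash)→3960, (D,hash)→4600, (D,nl)→10560 …(+4); best=1505 via (D,nl_idx)
  {BCD}: card=2500; try (D,merge)→4330, (D,nl_idx)→4420, (C,hash)→4600, (D,hash)→4800, (B,hash)→7100, (C,merge)→34120 …(+4); best=4330 via (D,merge)
  {ACD}: card=10000; try (C,hash)→4600, (D,hash)→5280, (A,hash)→7100, (D,merge)→9930, (D,nl_idx)→15760, (C,merge)→34120 …(+4); best=4600 via (C,hash)
  {ABCD}: card=125; try (D,nl_idx)→1661, (C,hash)→3250, (D,merge)→3722, (D,hash)→5312, (A,hash)→7310, (C,merge)→9020 …(+7); best=1661 via (D,nl_idx)

cost=1661; order=C,B,A,D; methods=hash,hash,nl_idx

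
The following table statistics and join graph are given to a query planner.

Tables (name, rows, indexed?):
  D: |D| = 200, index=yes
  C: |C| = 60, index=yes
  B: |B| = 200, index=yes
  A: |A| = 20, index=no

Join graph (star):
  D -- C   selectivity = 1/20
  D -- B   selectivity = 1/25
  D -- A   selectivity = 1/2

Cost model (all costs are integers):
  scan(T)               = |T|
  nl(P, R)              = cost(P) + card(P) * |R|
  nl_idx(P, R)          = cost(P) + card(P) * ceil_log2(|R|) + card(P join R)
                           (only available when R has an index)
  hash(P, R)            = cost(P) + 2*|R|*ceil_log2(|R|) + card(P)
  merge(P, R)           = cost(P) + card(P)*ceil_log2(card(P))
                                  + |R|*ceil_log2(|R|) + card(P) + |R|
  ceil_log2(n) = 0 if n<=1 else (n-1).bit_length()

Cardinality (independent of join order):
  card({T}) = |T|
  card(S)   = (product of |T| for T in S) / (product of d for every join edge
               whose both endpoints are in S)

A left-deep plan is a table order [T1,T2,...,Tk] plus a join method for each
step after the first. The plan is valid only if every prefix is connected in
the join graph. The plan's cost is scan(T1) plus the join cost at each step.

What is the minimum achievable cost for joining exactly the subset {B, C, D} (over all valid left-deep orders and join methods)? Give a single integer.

Selinger DP over subsets of {B,C,D}:
  {D}: scan cost=200, card=200
  {C}: scan cost=60, card=60
  {B}: scan cost=200, card=200
  {CD}: card=600; try (C,hash)→1120, (D,nl_idx)→1140, (C,nl_idx)→2000, (D,merge)→2280, (C,merge)→2420, (D,hash)→3320 …(+2); best=1120 via (C,hash)
  {BD}: card=1600; try (D,nl_idx)→3400, (B,nl_idx)→3400, (D,hash)→3600, (B,hash)→3600, (D,merge)→3800, (B,merge)→3800 …(+2); best=3400 via (D,nl_idx)
  {BCD}: card=4800; try (B,hash)→4920, (C,hash)→5720, (B,merge)→9520, (B,nl_idx)→10720, (C,nl_idx)→17800, (C,merge)→23020 …(+2); best=4920 via (B,hash)

4920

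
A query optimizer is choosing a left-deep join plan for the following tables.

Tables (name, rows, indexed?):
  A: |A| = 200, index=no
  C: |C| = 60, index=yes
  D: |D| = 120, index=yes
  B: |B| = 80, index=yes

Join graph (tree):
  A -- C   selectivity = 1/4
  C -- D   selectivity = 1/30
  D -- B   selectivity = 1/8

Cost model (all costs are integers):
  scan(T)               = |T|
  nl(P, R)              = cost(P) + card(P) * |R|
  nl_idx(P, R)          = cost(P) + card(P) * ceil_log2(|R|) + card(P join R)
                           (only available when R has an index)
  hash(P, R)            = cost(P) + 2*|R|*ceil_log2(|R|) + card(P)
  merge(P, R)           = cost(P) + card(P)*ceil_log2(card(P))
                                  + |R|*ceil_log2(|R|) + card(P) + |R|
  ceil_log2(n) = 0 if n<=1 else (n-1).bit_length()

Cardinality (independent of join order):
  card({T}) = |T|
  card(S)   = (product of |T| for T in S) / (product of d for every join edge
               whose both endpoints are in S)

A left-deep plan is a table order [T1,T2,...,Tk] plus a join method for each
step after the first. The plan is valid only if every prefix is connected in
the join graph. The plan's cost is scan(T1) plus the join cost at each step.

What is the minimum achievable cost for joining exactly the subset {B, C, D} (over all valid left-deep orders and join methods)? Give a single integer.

Selinger DP over subsets of {B,C,D}:
  {C}: scan cost=60, card=60
  {D}: scan cost=120, card=120
  {B}: scan cost=80, card=80
  {CD}: card=240; try (D,nl_idx)→720, (C,hash)→960, (C,nl_idx)→1080, (D,merge)→1440, (C,merge)→1500, (D,hash)→1800 …(+2); best=720 via (D,nl_idx)
  {BD}: card=1200; try (B,hash)→1360, (D,merge)→1680, (B,merge)→1720, (D,hash)→1840, (D,nl_idx)→1840, (B,nl_idx)→2160 …(+2); best=1360 via (B,hash)
  {BCD}: card=2400; try (B,hash)→2080, (C,hash)→3280, (B,merge)→3520, (B,nl_idx)→4800, (C,nl_idx)→10960, (C,merge)→16180 …(+2); best=2080 via (B,hash)

2080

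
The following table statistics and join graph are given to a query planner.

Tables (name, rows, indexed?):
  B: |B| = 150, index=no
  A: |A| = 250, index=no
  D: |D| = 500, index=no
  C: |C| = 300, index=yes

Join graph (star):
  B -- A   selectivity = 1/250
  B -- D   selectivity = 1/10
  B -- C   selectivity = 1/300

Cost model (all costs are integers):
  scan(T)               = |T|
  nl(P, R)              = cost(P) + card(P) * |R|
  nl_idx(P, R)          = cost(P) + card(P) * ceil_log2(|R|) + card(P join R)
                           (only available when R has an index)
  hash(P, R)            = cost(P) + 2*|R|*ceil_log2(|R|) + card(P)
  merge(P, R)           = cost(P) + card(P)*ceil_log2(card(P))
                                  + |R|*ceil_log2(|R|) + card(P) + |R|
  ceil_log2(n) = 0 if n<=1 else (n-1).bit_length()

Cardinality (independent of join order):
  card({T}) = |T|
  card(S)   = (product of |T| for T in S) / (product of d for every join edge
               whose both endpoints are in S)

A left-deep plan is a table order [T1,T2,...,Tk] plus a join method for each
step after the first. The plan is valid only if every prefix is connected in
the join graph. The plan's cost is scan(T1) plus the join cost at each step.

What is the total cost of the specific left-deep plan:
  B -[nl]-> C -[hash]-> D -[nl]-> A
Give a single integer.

step 1: scan B: cost=150, card=150
step 2: join C via nl
    card(P join C) = 150*300/(300) = 150
    cost = 150 + 150*300 = 45150
step 3: join D via hash
    card(P join D) = 150*500/(10) = 7500
    cost = 45150 + 2*500*9 + 150 = 54300
step 4: join A via nl
    card(P join A) = 7500*250/(250) = 7500
    cost = 54300 + 7500*250 = 1929300

1929300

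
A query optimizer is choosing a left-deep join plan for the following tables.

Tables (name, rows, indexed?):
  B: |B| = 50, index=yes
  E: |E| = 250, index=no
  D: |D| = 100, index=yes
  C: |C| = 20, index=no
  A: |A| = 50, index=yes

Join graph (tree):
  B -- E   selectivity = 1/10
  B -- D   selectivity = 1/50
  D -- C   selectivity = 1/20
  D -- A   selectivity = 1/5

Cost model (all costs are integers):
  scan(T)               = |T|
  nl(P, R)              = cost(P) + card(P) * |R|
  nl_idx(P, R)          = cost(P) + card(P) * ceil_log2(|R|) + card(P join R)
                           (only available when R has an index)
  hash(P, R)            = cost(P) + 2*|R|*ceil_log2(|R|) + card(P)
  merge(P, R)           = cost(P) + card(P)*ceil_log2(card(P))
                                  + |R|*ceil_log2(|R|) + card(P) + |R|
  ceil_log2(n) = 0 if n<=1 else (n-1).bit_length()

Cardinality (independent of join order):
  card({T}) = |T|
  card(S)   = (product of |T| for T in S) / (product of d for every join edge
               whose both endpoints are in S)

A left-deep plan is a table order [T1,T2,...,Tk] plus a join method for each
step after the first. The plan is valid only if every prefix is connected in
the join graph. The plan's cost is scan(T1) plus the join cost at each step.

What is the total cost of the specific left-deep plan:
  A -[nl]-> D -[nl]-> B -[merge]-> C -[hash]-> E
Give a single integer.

71170

step 1: scan A: cost=50, card=50
step 2: join D via nl
    card(P join D) = 50*100/(5) = 1000
    cost = 50 + 50*100 = 5050
step 3: join B via nl
    card(P join B) = 1000*50/(50) = 1000
    cost = 5050 + 1000*50 = 55050
step 4: join C via merge
    card(P join C) = 1000*20/(20) = 1000
    cost = 55050 + 1000*10 + 20*5 + 1000 + 20 = 66170
step 5: join E via hash
    card(P join E) = 1000*250/(10) = 25000
    cost = 66170 + 2*250*8 + 1000 = 71170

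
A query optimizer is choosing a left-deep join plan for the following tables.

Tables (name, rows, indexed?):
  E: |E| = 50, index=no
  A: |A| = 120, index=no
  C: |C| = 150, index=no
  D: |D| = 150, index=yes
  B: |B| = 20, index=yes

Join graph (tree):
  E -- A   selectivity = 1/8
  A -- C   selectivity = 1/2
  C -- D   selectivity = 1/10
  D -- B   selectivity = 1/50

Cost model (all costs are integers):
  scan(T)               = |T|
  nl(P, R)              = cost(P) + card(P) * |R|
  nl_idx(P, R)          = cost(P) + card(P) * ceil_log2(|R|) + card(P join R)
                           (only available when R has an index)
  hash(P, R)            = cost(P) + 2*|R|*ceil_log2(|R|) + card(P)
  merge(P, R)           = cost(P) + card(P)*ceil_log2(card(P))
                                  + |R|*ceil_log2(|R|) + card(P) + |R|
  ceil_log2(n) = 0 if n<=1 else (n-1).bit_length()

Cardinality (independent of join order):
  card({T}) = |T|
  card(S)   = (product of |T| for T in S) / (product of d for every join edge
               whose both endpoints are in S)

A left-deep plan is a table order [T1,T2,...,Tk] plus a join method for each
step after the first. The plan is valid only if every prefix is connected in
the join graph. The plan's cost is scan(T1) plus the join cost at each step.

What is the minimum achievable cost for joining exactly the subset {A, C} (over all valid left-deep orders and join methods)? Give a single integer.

Selinger DP over subsets of {A,C}:
  {A}: scan cost=120, card=120
  {C}: scan cost=150, card=150
  {AC}: card=9000; try (A,hash)→1980, (C,merge)→2430, (A,merge)→2460, (C,hash)→2640, (C,nl)→18120, (A,nl)→18150; best=1980 via (A,hash)

1980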